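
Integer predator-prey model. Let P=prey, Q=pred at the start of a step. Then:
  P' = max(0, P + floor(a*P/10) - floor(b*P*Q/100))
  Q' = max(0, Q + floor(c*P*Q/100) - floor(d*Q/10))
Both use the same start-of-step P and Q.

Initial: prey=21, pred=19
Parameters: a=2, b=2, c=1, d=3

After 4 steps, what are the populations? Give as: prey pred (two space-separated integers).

Answer: 13 11

Derivation:
Step 1: prey: 21+4-7=18; pred: 19+3-5=17
Step 2: prey: 18+3-6=15; pred: 17+3-5=15
Step 3: prey: 15+3-4=14; pred: 15+2-4=13
Step 4: prey: 14+2-3=13; pred: 13+1-3=11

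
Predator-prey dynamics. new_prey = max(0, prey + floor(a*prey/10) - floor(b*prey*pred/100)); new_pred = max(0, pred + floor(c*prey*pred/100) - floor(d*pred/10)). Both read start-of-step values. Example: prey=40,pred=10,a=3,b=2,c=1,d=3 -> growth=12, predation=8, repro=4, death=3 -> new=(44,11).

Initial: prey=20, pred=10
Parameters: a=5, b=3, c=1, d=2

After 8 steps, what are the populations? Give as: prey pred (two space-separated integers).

Answer: 46 31

Derivation:
Step 1: prey: 20+10-6=24; pred: 10+2-2=10
Step 2: prey: 24+12-7=29; pred: 10+2-2=10
Step 3: prey: 29+14-8=35; pred: 10+2-2=10
Step 4: prey: 35+17-10=42; pred: 10+3-2=11
Step 5: prey: 42+21-13=50; pred: 11+4-2=13
Step 6: prey: 50+25-19=56; pred: 13+6-2=17
Step 7: prey: 56+28-28=56; pred: 17+9-3=23
Step 8: prey: 56+28-38=46; pred: 23+12-4=31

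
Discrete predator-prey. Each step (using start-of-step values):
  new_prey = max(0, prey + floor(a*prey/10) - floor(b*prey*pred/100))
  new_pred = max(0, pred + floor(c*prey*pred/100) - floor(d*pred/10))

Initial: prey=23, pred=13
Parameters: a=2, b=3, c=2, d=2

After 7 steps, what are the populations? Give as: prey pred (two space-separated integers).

Step 1: prey: 23+4-8=19; pred: 13+5-2=16
Step 2: prey: 19+3-9=13; pred: 16+6-3=19
Step 3: prey: 13+2-7=8; pred: 19+4-3=20
Step 4: prey: 8+1-4=5; pred: 20+3-4=19
Step 5: prey: 5+1-2=4; pred: 19+1-3=17
Step 6: prey: 4+0-2=2; pred: 17+1-3=15
Step 7: prey: 2+0-0=2; pred: 15+0-3=12

Answer: 2 12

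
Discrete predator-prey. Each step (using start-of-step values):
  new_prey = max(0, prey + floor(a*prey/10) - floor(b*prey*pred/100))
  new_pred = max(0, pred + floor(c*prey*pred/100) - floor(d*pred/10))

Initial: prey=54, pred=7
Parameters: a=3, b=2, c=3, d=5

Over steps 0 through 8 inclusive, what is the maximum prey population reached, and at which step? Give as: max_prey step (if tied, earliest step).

Step 1: prey: 54+16-7=63; pred: 7+11-3=15
Step 2: prey: 63+18-18=63; pred: 15+28-7=36
Step 3: prey: 63+18-45=36; pred: 36+68-18=86
Step 4: prey: 36+10-61=0; pred: 86+92-43=135
Step 5: prey: 0+0-0=0; pred: 135+0-67=68
Step 6: prey: 0+0-0=0; pred: 68+0-34=34
Step 7: prey: 0+0-0=0; pred: 34+0-17=17
Step 8: prey: 0+0-0=0; pred: 17+0-8=9
Max prey = 63 at step 1

Answer: 63 1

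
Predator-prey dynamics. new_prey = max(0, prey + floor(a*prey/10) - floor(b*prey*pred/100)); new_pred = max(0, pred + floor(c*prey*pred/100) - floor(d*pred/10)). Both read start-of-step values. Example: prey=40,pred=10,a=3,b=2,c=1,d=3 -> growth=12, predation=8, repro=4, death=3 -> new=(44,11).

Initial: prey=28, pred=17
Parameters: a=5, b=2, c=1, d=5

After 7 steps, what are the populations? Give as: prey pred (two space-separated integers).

Answer: 137 25

Derivation:
Step 1: prey: 28+14-9=33; pred: 17+4-8=13
Step 2: prey: 33+16-8=41; pred: 13+4-6=11
Step 3: prey: 41+20-9=52; pred: 11+4-5=10
Step 4: prey: 52+26-10=68; pred: 10+5-5=10
Step 5: prey: 68+34-13=89; pred: 10+6-5=11
Step 6: prey: 89+44-19=114; pred: 11+9-5=15
Step 7: prey: 114+57-34=137; pred: 15+17-7=25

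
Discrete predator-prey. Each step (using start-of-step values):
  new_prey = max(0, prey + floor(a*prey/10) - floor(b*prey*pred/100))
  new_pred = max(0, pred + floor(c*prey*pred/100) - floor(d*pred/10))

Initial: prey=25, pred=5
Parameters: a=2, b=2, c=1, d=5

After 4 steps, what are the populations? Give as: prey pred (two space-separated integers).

Answer: 42 1

Derivation:
Step 1: prey: 25+5-2=28; pred: 5+1-2=4
Step 2: prey: 28+5-2=31; pred: 4+1-2=3
Step 3: prey: 31+6-1=36; pred: 3+0-1=2
Step 4: prey: 36+7-1=42; pred: 2+0-1=1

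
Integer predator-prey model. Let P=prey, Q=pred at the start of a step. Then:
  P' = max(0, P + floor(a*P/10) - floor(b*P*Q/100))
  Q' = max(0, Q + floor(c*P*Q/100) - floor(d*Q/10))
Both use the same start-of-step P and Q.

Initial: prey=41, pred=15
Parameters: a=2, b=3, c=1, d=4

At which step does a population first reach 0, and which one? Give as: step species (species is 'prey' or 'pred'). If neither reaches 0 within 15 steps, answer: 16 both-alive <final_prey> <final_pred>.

Answer: 16 both-alive 46 2

Derivation:
Step 1: prey: 41+8-18=31; pred: 15+6-6=15
Step 2: prey: 31+6-13=24; pred: 15+4-6=13
Step 3: prey: 24+4-9=19; pred: 13+3-5=11
Step 4: prey: 19+3-6=16; pred: 11+2-4=9
Step 5: prey: 16+3-4=15; pred: 9+1-3=7
Step 6: prey: 15+3-3=15; pred: 7+1-2=6
Step 7: prey: 15+3-2=16; pred: 6+0-2=4
Step 8: prey: 16+3-1=18; pred: 4+0-1=3
Step 9: prey: 18+3-1=20; pred: 3+0-1=2
Step 10: prey: 20+4-1=23; pred: 2+0-0=2
Step 11: prey: 23+4-1=26; pred: 2+0-0=2
Step 12: prey: 26+5-1=30; pred: 2+0-0=2
Step 13: prey: 30+6-1=35; pred: 2+0-0=2
Step 14: prey: 35+7-2=40; pred: 2+0-0=2
Step 15: prey: 40+8-2=46; pred: 2+0-0=2
No extinction within 15 steps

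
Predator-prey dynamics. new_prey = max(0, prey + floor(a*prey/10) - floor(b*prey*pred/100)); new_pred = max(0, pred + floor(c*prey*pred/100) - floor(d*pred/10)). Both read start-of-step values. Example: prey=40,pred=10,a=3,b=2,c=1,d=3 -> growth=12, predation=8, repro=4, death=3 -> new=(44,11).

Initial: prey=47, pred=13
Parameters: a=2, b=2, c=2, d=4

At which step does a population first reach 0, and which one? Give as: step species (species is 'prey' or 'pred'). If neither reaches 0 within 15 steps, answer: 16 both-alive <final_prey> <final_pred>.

Answer: 16 both-alive 2 2

Derivation:
Step 1: prey: 47+9-12=44; pred: 13+12-5=20
Step 2: prey: 44+8-17=35; pred: 20+17-8=29
Step 3: prey: 35+7-20=22; pred: 29+20-11=38
Step 4: prey: 22+4-16=10; pred: 38+16-15=39
Step 5: prey: 10+2-7=5; pred: 39+7-15=31
Step 6: prey: 5+1-3=3; pred: 31+3-12=22
Step 7: prey: 3+0-1=2; pred: 22+1-8=15
Step 8: prey: 2+0-0=2; pred: 15+0-6=9
Step 9: prey: 2+0-0=2; pred: 9+0-3=6
Step 10: prey: 2+0-0=2; pred: 6+0-2=4
Step 11: prey: 2+0-0=2; pred: 4+0-1=3
Step 12: prey: 2+0-0=2; pred: 3+0-1=2
Step 13: prey: 2+0-0=2; pred: 2+0-0=2
Steps 14-15: state stable at prey=2, pred=2 (no change)
No extinction within 15 steps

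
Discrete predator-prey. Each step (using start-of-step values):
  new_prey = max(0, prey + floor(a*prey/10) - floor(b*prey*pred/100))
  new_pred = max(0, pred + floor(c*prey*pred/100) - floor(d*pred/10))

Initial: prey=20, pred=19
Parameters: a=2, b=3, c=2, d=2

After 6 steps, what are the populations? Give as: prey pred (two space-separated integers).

Step 1: prey: 20+4-11=13; pred: 19+7-3=23
Step 2: prey: 13+2-8=7; pred: 23+5-4=24
Step 3: prey: 7+1-5=3; pred: 24+3-4=23
Step 4: prey: 3+0-2=1; pred: 23+1-4=20
Step 5: prey: 1+0-0=1; pred: 20+0-4=16
Step 6: prey: 1+0-0=1; pred: 16+0-3=13

Answer: 1 13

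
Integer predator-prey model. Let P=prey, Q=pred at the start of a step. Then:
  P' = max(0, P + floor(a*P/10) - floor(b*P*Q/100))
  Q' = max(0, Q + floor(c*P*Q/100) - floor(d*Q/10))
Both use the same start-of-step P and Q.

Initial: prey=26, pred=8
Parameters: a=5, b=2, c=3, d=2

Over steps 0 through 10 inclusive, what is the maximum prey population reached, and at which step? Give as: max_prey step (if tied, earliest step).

Answer: 44 3

Derivation:
Step 1: prey: 26+13-4=35; pred: 8+6-1=13
Step 2: prey: 35+17-9=43; pred: 13+13-2=24
Step 3: prey: 43+21-20=44; pred: 24+30-4=50
Step 4: prey: 44+22-44=22; pred: 50+66-10=106
Step 5: prey: 22+11-46=0; pred: 106+69-21=154
Step 6: prey: 0+0-0=0; pred: 154+0-30=124
Step 7: prey: 0+0-0=0; pred: 124+0-24=100
Step 8: prey: 0+0-0=0; pred: 100+0-20=80
Step 9: prey: 0+0-0=0; pred: 80+0-16=64
Step 10: prey: 0+0-0=0; pred: 64+0-12=52
Max prey = 44 at step 3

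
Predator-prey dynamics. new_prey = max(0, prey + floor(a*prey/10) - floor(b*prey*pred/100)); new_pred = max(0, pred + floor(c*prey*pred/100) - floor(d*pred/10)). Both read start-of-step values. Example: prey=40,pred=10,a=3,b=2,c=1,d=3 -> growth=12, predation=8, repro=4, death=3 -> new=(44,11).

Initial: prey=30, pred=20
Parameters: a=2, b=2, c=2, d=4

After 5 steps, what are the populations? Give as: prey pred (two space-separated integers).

Step 1: prey: 30+6-12=24; pred: 20+12-8=24
Step 2: prey: 24+4-11=17; pred: 24+11-9=26
Step 3: prey: 17+3-8=12; pred: 26+8-10=24
Step 4: prey: 12+2-5=9; pred: 24+5-9=20
Step 5: prey: 9+1-3=7; pred: 20+3-8=15

Answer: 7 15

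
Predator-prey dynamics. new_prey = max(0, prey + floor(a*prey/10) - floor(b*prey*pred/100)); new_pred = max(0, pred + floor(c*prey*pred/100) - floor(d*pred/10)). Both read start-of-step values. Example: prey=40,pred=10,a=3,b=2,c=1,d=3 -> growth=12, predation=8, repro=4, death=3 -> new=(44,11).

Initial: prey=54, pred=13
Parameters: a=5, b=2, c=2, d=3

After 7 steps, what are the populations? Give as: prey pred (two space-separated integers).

Step 1: prey: 54+27-14=67; pred: 13+14-3=24
Step 2: prey: 67+33-32=68; pred: 24+32-7=49
Step 3: prey: 68+34-66=36; pred: 49+66-14=101
Step 4: prey: 36+18-72=0; pred: 101+72-30=143
Step 5: prey: 0+0-0=0; pred: 143+0-42=101
Step 6: prey: 0+0-0=0; pred: 101+0-30=71
Step 7: prey: 0+0-0=0; pred: 71+0-21=50

Answer: 0 50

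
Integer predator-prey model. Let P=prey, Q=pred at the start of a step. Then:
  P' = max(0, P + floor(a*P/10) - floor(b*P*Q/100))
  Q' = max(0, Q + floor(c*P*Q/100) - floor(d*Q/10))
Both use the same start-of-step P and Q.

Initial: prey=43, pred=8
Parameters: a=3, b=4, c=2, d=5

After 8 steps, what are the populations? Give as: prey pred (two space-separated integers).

Step 1: prey: 43+12-13=42; pred: 8+6-4=10
Step 2: prey: 42+12-16=38; pred: 10+8-5=13
Step 3: prey: 38+11-19=30; pred: 13+9-6=16
Step 4: prey: 30+9-19=20; pred: 16+9-8=17
Step 5: prey: 20+6-13=13; pred: 17+6-8=15
Step 6: prey: 13+3-7=9; pred: 15+3-7=11
Step 7: prey: 9+2-3=8; pred: 11+1-5=7
Step 8: prey: 8+2-2=8; pred: 7+1-3=5

Answer: 8 5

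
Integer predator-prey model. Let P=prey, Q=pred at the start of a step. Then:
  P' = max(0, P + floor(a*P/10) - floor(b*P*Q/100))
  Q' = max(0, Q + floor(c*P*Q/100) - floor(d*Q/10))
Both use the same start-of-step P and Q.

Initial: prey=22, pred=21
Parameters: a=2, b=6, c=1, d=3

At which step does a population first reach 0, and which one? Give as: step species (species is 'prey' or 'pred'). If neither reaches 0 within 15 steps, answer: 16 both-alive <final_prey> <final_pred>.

Step 1: prey: 22+4-27=0; pred: 21+4-6=19
First extinction: prey at step 1

Answer: 1 prey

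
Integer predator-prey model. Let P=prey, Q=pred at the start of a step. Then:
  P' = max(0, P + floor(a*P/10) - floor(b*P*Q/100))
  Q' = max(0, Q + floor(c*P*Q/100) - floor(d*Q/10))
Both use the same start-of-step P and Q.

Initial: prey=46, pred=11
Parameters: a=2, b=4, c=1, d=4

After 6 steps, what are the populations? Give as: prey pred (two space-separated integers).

Answer: 10 5

Derivation:
Step 1: prey: 46+9-20=35; pred: 11+5-4=12
Step 2: prey: 35+7-16=26; pred: 12+4-4=12
Step 3: prey: 26+5-12=19; pred: 12+3-4=11
Step 4: prey: 19+3-8=14; pred: 11+2-4=9
Step 5: prey: 14+2-5=11; pred: 9+1-3=7
Step 6: prey: 11+2-3=10; pred: 7+0-2=5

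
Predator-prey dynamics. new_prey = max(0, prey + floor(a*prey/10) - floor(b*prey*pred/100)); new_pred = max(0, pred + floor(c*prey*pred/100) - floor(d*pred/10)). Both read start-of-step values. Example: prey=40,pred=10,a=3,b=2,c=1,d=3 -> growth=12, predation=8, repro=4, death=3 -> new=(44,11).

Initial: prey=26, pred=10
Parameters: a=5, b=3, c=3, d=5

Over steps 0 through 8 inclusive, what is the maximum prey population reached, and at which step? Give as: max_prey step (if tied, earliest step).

Step 1: prey: 26+13-7=32; pred: 10+7-5=12
Step 2: prey: 32+16-11=37; pred: 12+11-6=17
Step 3: prey: 37+18-18=37; pred: 17+18-8=27
Step 4: prey: 37+18-29=26; pred: 27+29-13=43
Step 5: prey: 26+13-33=6; pred: 43+33-21=55
Step 6: prey: 6+3-9=0; pred: 55+9-27=37
Step 7: prey: 0+0-0=0; pred: 37+0-18=19
Step 8: prey: 0+0-0=0; pred: 19+0-9=10
Max prey = 37 at step 2

Answer: 37 2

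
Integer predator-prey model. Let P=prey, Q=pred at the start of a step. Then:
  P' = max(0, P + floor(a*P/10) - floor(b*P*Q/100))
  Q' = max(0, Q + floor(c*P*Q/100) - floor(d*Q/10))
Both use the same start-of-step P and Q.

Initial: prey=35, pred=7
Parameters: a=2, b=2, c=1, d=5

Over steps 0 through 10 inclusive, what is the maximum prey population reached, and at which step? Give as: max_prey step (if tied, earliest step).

Answer: 78 10

Derivation:
Step 1: prey: 35+7-4=38; pred: 7+2-3=6
Step 2: prey: 38+7-4=41; pred: 6+2-3=5
Step 3: prey: 41+8-4=45; pred: 5+2-2=5
Step 4: prey: 45+9-4=50; pred: 5+2-2=5
Step 5: prey: 50+10-5=55; pred: 5+2-2=5
Step 6: prey: 55+11-5=61; pred: 5+2-2=5
Step 7: prey: 61+12-6=67; pred: 5+3-2=6
Step 8: prey: 67+13-8=72; pred: 6+4-3=7
Step 9: prey: 72+14-10=76; pred: 7+5-3=9
Step 10: prey: 76+15-13=78; pred: 9+6-4=11
Max prey = 78 at step 10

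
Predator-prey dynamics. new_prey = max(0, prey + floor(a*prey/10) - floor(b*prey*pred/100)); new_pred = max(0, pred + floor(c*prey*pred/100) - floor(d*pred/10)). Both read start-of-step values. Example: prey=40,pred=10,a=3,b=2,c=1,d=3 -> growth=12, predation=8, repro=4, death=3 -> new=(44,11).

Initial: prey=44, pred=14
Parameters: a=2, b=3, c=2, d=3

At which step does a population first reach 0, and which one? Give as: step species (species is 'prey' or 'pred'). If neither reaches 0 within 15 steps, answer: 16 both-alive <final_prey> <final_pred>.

Step 1: prey: 44+8-18=34; pred: 14+12-4=22
Step 2: prey: 34+6-22=18; pred: 22+14-6=30
Step 3: prey: 18+3-16=5; pred: 30+10-9=31
Step 4: prey: 5+1-4=2; pred: 31+3-9=25
Step 5: prey: 2+0-1=1; pred: 25+1-7=19
Step 6: prey: 1+0-0=1; pred: 19+0-5=14
Step 7: prey: 1+0-0=1; pred: 14+0-4=10
Step 8: prey: 1+0-0=1; pred: 10+0-3=7
Step 9: prey: 1+0-0=1; pred: 7+0-2=5
Step 10: prey: 1+0-0=1; pred: 5+0-1=4
Step 11: prey: 1+0-0=1; pred: 4+0-1=3
Step 12: prey: 1+0-0=1; pred: 3+0-0=3
Steps 13-15: state stable at prey=1, pred=3 (no change)
No extinction within 15 steps

Answer: 16 both-alive 1 3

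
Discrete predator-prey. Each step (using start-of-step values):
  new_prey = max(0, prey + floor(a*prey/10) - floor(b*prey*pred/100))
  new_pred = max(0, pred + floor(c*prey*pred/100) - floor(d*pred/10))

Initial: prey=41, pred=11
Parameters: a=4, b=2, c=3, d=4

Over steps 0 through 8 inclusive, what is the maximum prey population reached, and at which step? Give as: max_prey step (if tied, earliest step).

Step 1: prey: 41+16-9=48; pred: 11+13-4=20
Step 2: prey: 48+19-19=48; pred: 20+28-8=40
Step 3: prey: 48+19-38=29; pred: 40+57-16=81
Step 4: prey: 29+11-46=0; pred: 81+70-32=119
Step 5: prey: 0+0-0=0; pred: 119+0-47=72
Step 6: prey: 0+0-0=0; pred: 72+0-28=44
Step 7: prey: 0+0-0=0; pred: 44+0-17=27
Step 8: prey: 0+0-0=0; pred: 27+0-10=17
Max prey = 48 at step 1

Answer: 48 1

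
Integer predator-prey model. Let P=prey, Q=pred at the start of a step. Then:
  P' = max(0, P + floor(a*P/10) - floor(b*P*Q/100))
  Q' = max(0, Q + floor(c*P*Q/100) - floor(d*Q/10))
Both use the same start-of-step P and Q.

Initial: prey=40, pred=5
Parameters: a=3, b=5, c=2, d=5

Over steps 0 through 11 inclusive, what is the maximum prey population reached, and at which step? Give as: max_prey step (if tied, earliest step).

Step 1: prey: 40+12-10=42; pred: 5+4-2=7
Step 2: prey: 42+12-14=40; pred: 7+5-3=9
Step 3: prey: 40+12-18=34; pred: 9+7-4=12
Step 4: prey: 34+10-20=24; pred: 12+8-6=14
Step 5: prey: 24+7-16=15; pred: 14+6-7=13
Step 6: prey: 15+4-9=10; pred: 13+3-6=10
Step 7: prey: 10+3-5=8; pred: 10+2-5=7
Step 8: prey: 8+2-2=8; pred: 7+1-3=5
Step 9: prey: 8+2-2=8; pred: 5+0-2=3
Step 10: prey: 8+2-1=9; pred: 3+0-1=2
Step 11: prey: 9+2-0=11; pred: 2+0-1=1
Max prey = 42 at step 1

Answer: 42 1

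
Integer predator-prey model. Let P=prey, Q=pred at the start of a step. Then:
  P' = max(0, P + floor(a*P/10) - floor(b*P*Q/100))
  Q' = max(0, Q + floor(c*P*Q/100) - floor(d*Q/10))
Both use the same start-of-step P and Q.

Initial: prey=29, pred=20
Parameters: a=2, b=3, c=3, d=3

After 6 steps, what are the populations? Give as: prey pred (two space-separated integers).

Step 1: prey: 29+5-17=17; pred: 20+17-6=31
Step 2: prey: 17+3-15=5; pred: 31+15-9=37
Step 3: prey: 5+1-5=1; pred: 37+5-11=31
Step 4: prey: 1+0-0=1; pred: 31+0-9=22
Step 5: prey: 1+0-0=1; pred: 22+0-6=16
Step 6: prey: 1+0-0=1; pred: 16+0-4=12

Answer: 1 12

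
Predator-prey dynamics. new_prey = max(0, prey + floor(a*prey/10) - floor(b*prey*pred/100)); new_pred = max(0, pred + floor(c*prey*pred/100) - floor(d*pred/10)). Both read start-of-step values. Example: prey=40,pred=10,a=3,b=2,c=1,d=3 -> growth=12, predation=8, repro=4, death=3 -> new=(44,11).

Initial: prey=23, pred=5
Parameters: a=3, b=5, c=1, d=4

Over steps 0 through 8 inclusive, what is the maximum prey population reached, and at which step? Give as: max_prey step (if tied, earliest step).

Answer: 75 8

Derivation:
Step 1: prey: 23+6-5=24; pred: 5+1-2=4
Step 2: prey: 24+7-4=27; pred: 4+0-1=3
Step 3: prey: 27+8-4=31; pred: 3+0-1=2
Step 4: prey: 31+9-3=37; pred: 2+0-0=2
Step 5: prey: 37+11-3=45; pred: 2+0-0=2
Step 6: prey: 45+13-4=54; pred: 2+0-0=2
Step 7: prey: 54+16-5=65; pred: 2+1-0=3
Step 8: prey: 65+19-9=75; pred: 3+1-1=3
Max prey = 75 at step 8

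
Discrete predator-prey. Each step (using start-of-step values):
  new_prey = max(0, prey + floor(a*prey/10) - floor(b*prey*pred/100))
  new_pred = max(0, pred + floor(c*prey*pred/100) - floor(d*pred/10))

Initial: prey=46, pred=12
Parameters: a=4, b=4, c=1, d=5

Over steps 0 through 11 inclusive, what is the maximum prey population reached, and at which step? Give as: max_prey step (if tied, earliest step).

Answer: 80 11

Derivation:
Step 1: prey: 46+18-22=42; pred: 12+5-6=11
Step 2: prey: 42+16-18=40; pred: 11+4-5=10
Step 3: prey: 40+16-16=40; pred: 10+4-5=9
Step 4: prey: 40+16-14=42; pred: 9+3-4=8
Step 5: prey: 42+16-13=45; pred: 8+3-4=7
Step 6: prey: 45+18-12=51; pred: 7+3-3=7
Step 7: prey: 51+20-14=57; pred: 7+3-3=7
Step 8: prey: 57+22-15=64; pred: 7+3-3=7
Step 9: prey: 64+25-17=72; pred: 7+4-3=8
Step 10: prey: 72+28-23=77; pred: 8+5-4=9
Step 11: prey: 77+30-27=80; pred: 9+6-4=11
Max prey = 80 at step 11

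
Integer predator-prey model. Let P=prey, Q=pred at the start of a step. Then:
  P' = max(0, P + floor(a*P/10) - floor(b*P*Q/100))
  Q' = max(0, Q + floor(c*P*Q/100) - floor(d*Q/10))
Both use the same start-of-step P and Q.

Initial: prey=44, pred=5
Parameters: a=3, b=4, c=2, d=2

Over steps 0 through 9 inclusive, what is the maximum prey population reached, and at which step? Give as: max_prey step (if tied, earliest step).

Step 1: prey: 44+13-8=49; pred: 5+4-1=8
Step 2: prey: 49+14-15=48; pred: 8+7-1=14
Step 3: prey: 48+14-26=36; pred: 14+13-2=25
Step 4: prey: 36+10-36=10; pred: 25+18-5=38
Step 5: prey: 10+3-15=0; pred: 38+7-7=38
Step 6: prey: 0+0-0=0; pred: 38+0-7=31
Step 7: prey: 0+0-0=0; pred: 31+0-6=25
Step 8: prey: 0+0-0=0; pred: 25+0-5=20
Step 9: prey: 0+0-0=0; pred: 20+0-4=16
Max prey = 49 at step 1

Answer: 49 1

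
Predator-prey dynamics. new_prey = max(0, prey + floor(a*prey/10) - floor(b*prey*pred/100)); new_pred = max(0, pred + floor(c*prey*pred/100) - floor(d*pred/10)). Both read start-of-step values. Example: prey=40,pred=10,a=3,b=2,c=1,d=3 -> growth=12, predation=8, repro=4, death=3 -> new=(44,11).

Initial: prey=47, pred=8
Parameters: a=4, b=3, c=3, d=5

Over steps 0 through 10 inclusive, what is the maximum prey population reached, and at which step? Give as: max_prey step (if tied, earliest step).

Step 1: prey: 47+18-11=54; pred: 8+11-4=15
Step 2: prey: 54+21-24=51; pred: 15+24-7=32
Step 3: prey: 51+20-48=23; pred: 32+48-16=64
Step 4: prey: 23+9-44=0; pred: 64+44-32=76
Step 5: prey: 0+0-0=0; pred: 76+0-38=38
Step 6: prey: 0+0-0=0; pred: 38+0-19=19
Step 7: prey: 0+0-0=0; pred: 19+0-9=10
Step 8: prey: 0+0-0=0; pred: 10+0-5=5
Step 9: prey: 0+0-0=0; pred: 5+0-2=3
Step 10: prey: 0+0-0=0; pred: 3+0-1=2
Max prey = 54 at step 1

Answer: 54 1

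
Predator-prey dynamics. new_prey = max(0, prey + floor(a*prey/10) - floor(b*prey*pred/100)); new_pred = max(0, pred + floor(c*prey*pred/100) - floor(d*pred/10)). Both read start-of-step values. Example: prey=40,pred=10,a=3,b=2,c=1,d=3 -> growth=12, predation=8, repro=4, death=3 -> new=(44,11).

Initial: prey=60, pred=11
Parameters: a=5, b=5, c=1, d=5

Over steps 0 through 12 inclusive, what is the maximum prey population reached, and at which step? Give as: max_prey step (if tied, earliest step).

Answer: 80 12

Derivation:
Step 1: prey: 60+30-33=57; pred: 11+6-5=12
Step 2: prey: 57+28-34=51; pred: 12+6-6=12
Step 3: prey: 51+25-30=46; pred: 12+6-6=12
Step 4: prey: 46+23-27=42; pred: 12+5-6=11
Step 5: prey: 42+21-23=40; pred: 11+4-5=10
Step 6: prey: 40+20-20=40; pred: 10+4-5=9
Step 7: prey: 40+20-18=42; pred: 9+3-4=8
Step 8: prey: 42+21-16=47; pred: 8+3-4=7
Step 9: prey: 47+23-16=54; pred: 7+3-3=7
Step 10: prey: 54+27-18=63; pred: 7+3-3=7
Step 11: prey: 63+31-22=72; pred: 7+4-3=8
Step 12: prey: 72+36-28=80; pred: 8+5-4=9
Max prey = 80 at step 12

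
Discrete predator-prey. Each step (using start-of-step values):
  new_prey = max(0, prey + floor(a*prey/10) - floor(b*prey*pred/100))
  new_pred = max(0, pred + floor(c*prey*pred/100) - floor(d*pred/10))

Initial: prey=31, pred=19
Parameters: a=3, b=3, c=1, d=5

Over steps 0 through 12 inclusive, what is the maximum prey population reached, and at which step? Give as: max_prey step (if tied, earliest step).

Step 1: prey: 31+9-17=23; pred: 19+5-9=15
Step 2: prey: 23+6-10=19; pred: 15+3-7=11
Step 3: prey: 19+5-6=18; pred: 11+2-5=8
Step 4: prey: 18+5-4=19; pred: 8+1-4=5
Step 5: prey: 19+5-2=22; pred: 5+0-2=3
Step 6: prey: 22+6-1=27; pred: 3+0-1=2
Step 7: prey: 27+8-1=34; pred: 2+0-1=1
Step 8: prey: 34+10-1=43; pred: 1+0-0=1
Step 9: prey: 43+12-1=54; pred: 1+0-0=1
Step 10: prey: 54+16-1=69; pred: 1+0-0=1
Step 11: prey: 69+20-2=87; pred: 1+0-0=1
Step 12: prey: 87+26-2=111; pred: 1+0-0=1
Max prey = 111 at step 12

Answer: 111 12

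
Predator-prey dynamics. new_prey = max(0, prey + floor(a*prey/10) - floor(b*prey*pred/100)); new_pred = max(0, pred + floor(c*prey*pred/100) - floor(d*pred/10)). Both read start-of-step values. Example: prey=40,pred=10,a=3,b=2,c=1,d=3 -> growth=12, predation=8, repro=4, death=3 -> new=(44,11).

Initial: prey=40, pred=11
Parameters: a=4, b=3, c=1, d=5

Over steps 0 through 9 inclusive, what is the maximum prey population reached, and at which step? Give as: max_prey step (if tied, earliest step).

Step 1: prey: 40+16-13=43; pred: 11+4-5=10
Step 2: prey: 43+17-12=48; pred: 10+4-5=9
Step 3: prey: 48+19-12=55; pred: 9+4-4=9
Step 4: prey: 55+22-14=63; pred: 9+4-4=9
Step 5: prey: 63+25-17=71; pred: 9+5-4=10
Step 6: prey: 71+28-21=78; pred: 10+7-5=12
Step 7: prey: 78+31-28=81; pred: 12+9-6=15
Step 8: prey: 81+32-36=77; pred: 15+12-7=20
Step 9: prey: 77+30-46=61; pred: 20+15-10=25
Max prey = 81 at step 7

Answer: 81 7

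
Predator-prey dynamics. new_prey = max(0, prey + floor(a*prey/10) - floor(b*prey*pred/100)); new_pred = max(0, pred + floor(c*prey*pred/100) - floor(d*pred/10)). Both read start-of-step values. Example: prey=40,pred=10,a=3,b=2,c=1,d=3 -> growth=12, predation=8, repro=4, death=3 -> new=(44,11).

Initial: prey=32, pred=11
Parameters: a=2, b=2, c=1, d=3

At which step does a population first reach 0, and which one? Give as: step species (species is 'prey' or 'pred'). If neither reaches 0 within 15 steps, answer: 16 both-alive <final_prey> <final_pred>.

Answer: 16 both-alive 31 11

Derivation:
Step 1: prey: 32+6-7=31; pred: 11+3-3=11
Step 2: prey: 31+6-6=31; pred: 11+3-3=11
Steps 3-15: state stable at prey=31, pred=11 (no change)
No extinction within 15 steps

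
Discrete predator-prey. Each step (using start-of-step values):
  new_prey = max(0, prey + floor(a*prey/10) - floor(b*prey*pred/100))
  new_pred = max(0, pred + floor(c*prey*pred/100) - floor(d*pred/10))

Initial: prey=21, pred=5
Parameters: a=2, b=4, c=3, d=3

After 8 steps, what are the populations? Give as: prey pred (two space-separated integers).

Step 1: prey: 21+4-4=21; pred: 5+3-1=7
Step 2: prey: 21+4-5=20; pred: 7+4-2=9
Step 3: prey: 20+4-7=17; pred: 9+5-2=12
Step 4: prey: 17+3-8=12; pred: 12+6-3=15
Step 5: prey: 12+2-7=7; pred: 15+5-4=16
Step 6: prey: 7+1-4=4; pred: 16+3-4=15
Step 7: prey: 4+0-2=2; pred: 15+1-4=12
Step 8: prey: 2+0-0=2; pred: 12+0-3=9

Answer: 2 9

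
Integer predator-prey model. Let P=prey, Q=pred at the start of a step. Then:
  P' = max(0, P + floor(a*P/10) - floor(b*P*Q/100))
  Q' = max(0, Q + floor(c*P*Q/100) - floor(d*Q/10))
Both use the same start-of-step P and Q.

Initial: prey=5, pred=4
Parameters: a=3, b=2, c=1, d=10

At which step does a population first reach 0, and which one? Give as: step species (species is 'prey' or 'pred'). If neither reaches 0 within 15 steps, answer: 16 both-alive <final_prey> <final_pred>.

Step 1: prey: 5+1-0=6; pred: 4+0-4=0
First extinction: pred at step 1

Answer: 1 pred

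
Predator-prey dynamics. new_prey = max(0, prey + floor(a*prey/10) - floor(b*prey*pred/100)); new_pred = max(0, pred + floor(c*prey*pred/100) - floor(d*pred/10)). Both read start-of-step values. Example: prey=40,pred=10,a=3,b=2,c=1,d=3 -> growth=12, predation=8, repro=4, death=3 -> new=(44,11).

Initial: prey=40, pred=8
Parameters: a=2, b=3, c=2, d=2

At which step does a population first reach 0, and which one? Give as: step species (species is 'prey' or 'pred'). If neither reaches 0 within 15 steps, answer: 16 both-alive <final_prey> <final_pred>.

Step 1: prey: 40+8-9=39; pred: 8+6-1=13
Step 2: prey: 39+7-15=31; pred: 13+10-2=21
Step 3: prey: 31+6-19=18; pred: 21+13-4=30
Step 4: prey: 18+3-16=5; pred: 30+10-6=34
Step 5: prey: 5+1-5=1; pred: 34+3-6=31
Step 6: prey: 1+0-0=1; pred: 31+0-6=25
Step 7: prey: 1+0-0=1; pred: 25+0-5=20
Step 8: prey: 1+0-0=1; pred: 20+0-4=16
Step 9: prey: 1+0-0=1; pred: 16+0-3=13
Step 10: prey: 1+0-0=1; pred: 13+0-2=11
Step 11: prey: 1+0-0=1; pred: 11+0-2=9
Step 12: prey: 1+0-0=1; pred: 9+0-1=8
Step 13: prey: 1+0-0=1; pred: 8+0-1=7
Step 14: prey: 1+0-0=1; pred: 7+0-1=6
Step 15: prey: 1+0-0=1; pred: 6+0-1=5
No extinction within 15 steps

Answer: 16 both-alive 1 5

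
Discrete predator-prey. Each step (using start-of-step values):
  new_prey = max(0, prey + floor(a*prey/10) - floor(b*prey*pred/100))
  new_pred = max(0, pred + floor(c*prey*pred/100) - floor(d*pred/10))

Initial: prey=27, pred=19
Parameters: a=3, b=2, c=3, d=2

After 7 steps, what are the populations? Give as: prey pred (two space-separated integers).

Answer: 0 32

Derivation:
Step 1: prey: 27+8-10=25; pred: 19+15-3=31
Step 2: prey: 25+7-15=17; pred: 31+23-6=48
Step 3: prey: 17+5-16=6; pred: 48+24-9=63
Step 4: prey: 6+1-7=0; pred: 63+11-12=62
Step 5: prey: 0+0-0=0; pred: 62+0-12=50
Step 6: prey: 0+0-0=0; pred: 50+0-10=40
Step 7: prey: 0+0-0=0; pred: 40+0-8=32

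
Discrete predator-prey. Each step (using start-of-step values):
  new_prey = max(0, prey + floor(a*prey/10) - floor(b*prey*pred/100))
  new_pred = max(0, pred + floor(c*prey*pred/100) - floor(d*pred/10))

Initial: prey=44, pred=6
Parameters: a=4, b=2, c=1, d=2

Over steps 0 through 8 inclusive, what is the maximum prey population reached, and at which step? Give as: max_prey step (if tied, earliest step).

Answer: 97 4

Derivation:
Step 1: prey: 44+17-5=56; pred: 6+2-1=7
Step 2: prey: 56+22-7=71; pred: 7+3-1=9
Step 3: prey: 71+28-12=87; pred: 9+6-1=14
Step 4: prey: 87+34-24=97; pred: 14+12-2=24
Step 5: prey: 97+38-46=89; pred: 24+23-4=43
Step 6: prey: 89+35-76=48; pred: 43+38-8=73
Step 7: prey: 48+19-70=0; pred: 73+35-14=94
Step 8: prey: 0+0-0=0; pred: 94+0-18=76
Max prey = 97 at step 4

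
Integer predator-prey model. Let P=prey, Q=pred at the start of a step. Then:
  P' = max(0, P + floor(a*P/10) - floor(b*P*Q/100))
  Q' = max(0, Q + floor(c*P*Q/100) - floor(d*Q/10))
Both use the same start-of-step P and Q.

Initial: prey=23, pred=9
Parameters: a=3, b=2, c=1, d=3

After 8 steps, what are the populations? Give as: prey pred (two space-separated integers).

Step 1: prey: 23+6-4=25; pred: 9+2-2=9
Step 2: prey: 25+7-4=28; pred: 9+2-2=9
Step 3: prey: 28+8-5=31; pred: 9+2-2=9
Step 4: prey: 31+9-5=35; pred: 9+2-2=9
Step 5: prey: 35+10-6=39; pred: 9+3-2=10
Step 6: prey: 39+11-7=43; pred: 10+3-3=10
Step 7: prey: 43+12-8=47; pred: 10+4-3=11
Step 8: prey: 47+14-10=51; pred: 11+5-3=13

Answer: 51 13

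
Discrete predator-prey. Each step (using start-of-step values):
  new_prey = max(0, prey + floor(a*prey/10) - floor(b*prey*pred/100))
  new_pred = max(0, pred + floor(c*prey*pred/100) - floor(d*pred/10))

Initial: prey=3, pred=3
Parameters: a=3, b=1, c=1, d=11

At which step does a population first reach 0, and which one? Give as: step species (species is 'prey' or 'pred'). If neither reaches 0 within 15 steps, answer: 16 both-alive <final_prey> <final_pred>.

Answer: 1 pred

Derivation:
Step 1: prey: 3+0-0=3; pred: 3+0-3=0
First extinction: pred at step 1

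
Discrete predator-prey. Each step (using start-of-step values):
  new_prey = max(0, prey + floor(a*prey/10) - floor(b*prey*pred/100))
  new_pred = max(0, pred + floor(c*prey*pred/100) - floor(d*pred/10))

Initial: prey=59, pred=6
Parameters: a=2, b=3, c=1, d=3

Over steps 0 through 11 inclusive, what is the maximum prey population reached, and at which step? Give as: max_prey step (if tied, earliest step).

Step 1: prey: 59+11-10=60; pred: 6+3-1=8
Step 2: prey: 60+12-14=58; pred: 8+4-2=10
Step 3: prey: 58+11-17=52; pred: 10+5-3=12
Step 4: prey: 52+10-18=44; pred: 12+6-3=15
Step 5: prey: 44+8-19=33; pred: 15+6-4=17
Step 6: prey: 33+6-16=23; pred: 17+5-5=17
Step 7: prey: 23+4-11=16; pred: 17+3-5=15
Step 8: prey: 16+3-7=12; pred: 15+2-4=13
Step 9: prey: 12+2-4=10; pred: 13+1-3=11
Step 10: prey: 10+2-3=9; pred: 11+1-3=9
Step 11: prey: 9+1-2=8; pred: 9+0-2=7
Max prey = 60 at step 1

Answer: 60 1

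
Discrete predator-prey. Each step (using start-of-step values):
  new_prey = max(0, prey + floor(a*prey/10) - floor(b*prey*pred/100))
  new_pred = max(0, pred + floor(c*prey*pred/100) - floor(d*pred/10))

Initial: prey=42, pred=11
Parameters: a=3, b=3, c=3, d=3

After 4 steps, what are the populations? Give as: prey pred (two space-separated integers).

Step 1: prey: 42+12-13=41; pred: 11+13-3=21
Step 2: prey: 41+12-25=28; pred: 21+25-6=40
Step 3: prey: 28+8-33=3; pred: 40+33-12=61
Step 4: prey: 3+0-5=0; pred: 61+5-18=48

Answer: 0 48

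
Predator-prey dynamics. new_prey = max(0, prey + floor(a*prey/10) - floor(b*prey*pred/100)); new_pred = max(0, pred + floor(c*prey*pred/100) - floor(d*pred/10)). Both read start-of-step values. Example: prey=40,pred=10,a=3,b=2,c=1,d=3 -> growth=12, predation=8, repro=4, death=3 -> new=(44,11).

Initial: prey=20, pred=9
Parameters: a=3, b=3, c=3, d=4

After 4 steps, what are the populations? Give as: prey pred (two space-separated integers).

Step 1: prey: 20+6-5=21; pred: 9+5-3=11
Step 2: prey: 21+6-6=21; pred: 11+6-4=13
Step 3: prey: 21+6-8=19; pred: 13+8-5=16
Step 4: prey: 19+5-9=15; pred: 16+9-6=19

Answer: 15 19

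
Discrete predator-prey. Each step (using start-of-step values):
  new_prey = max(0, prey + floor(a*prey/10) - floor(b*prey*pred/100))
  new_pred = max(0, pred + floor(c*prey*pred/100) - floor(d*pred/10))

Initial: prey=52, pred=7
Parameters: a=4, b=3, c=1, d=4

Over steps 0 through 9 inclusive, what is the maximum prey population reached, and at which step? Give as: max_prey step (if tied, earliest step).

Answer: 84 4

Derivation:
Step 1: prey: 52+20-10=62; pred: 7+3-2=8
Step 2: prey: 62+24-14=72; pred: 8+4-3=9
Step 3: prey: 72+28-19=81; pred: 9+6-3=12
Step 4: prey: 81+32-29=84; pred: 12+9-4=17
Step 5: prey: 84+33-42=75; pred: 17+14-6=25
Step 6: prey: 75+30-56=49; pred: 25+18-10=33
Step 7: prey: 49+19-48=20; pred: 33+16-13=36
Step 8: prey: 20+8-21=7; pred: 36+7-14=29
Step 9: prey: 7+2-6=3; pred: 29+2-11=20
Max prey = 84 at step 4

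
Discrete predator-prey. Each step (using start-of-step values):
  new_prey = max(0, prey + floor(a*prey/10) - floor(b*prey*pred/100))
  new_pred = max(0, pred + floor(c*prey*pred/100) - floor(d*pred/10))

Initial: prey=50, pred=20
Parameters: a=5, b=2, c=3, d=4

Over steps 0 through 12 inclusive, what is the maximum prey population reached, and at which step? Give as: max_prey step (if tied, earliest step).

Answer: 55 1

Derivation:
Step 1: prey: 50+25-20=55; pred: 20+30-8=42
Step 2: prey: 55+27-46=36; pred: 42+69-16=95
Step 3: prey: 36+18-68=0; pred: 95+102-38=159
Step 4: prey: 0+0-0=0; pred: 159+0-63=96
Step 5: prey: 0+0-0=0; pred: 96+0-38=58
Step 6: prey: 0+0-0=0; pred: 58+0-23=35
Step 7: prey: 0+0-0=0; pred: 35+0-14=21
Step 8: prey: 0+0-0=0; pred: 21+0-8=13
Step 9: prey: 0+0-0=0; pred: 13+0-5=8
Step 10: prey: 0+0-0=0; pred: 8+0-3=5
Step 11: prey: 0+0-0=0; pred: 5+0-2=3
Step 12: prey: 0+0-0=0; pred: 3+0-1=2
Max prey = 55 at step 1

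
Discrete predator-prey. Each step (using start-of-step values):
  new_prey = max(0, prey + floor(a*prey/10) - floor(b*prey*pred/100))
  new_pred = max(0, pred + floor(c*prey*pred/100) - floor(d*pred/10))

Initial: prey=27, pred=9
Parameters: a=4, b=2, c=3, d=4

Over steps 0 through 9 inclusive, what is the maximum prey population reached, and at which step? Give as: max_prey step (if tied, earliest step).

Answer: 38 2

Derivation:
Step 1: prey: 27+10-4=33; pred: 9+7-3=13
Step 2: prey: 33+13-8=38; pred: 13+12-5=20
Step 3: prey: 38+15-15=38; pred: 20+22-8=34
Step 4: prey: 38+15-25=28; pred: 34+38-13=59
Step 5: prey: 28+11-33=6; pred: 59+49-23=85
Step 6: prey: 6+2-10=0; pred: 85+15-34=66
Step 7: prey: 0+0-0=0; pred: 66+0-26=40
Step 8: prey: 0+0-0=0; pred: 40+0-16=24
Step 9: prey: 0+0-0=0; pred: 24+0-9=15
Max prey = 38 at step 2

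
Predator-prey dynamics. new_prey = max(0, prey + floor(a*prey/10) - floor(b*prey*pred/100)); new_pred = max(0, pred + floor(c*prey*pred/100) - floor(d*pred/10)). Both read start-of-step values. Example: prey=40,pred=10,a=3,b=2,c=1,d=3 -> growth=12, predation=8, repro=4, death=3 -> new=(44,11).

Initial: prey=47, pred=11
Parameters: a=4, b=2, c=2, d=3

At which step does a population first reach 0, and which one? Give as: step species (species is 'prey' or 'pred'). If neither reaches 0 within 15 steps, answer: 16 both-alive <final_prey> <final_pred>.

Answer: 5 prey

Derivation:
Step 1: prey: 47+18-10=55; pred: 11+10-3=18
Step 2: prey: 55+22-19=58; pred: 18+19-5=32
Step 3: prey: 58+23-37=44; pred: 32+37-9=60
Step 4: prey: 44+17-52=9; pred: 60+52-18=94
Step 5: prey: 9+3-16=0; pred: 94+16-28=82
First extinction: prey at step 5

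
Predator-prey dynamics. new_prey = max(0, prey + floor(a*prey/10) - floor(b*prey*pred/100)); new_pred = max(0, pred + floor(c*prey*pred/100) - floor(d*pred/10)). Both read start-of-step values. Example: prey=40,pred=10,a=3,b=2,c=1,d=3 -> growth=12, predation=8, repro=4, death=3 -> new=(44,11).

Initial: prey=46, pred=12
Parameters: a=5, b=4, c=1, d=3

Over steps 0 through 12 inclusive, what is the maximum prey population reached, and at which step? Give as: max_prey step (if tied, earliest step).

Answer: 47 1

Derivation:
Step 1: prey: 46+23-22=47; pred: 12+5-3=14
Step 2: prey: 47+23-26=44; pred: 14+6-4=16
Step 3: prey: 44+22-28=38; pred: 16+7-4=19
Step 4: prey: 38+19-28=29; pred: 19+7-5=21
Step 5: prey: 29+14-24=19; pred: 21+6-6=21
Step 6: prey: 19+9-15=13; pred: 21+3-6=18
Step 7: prey: 13+6-9=10; pred: 18+2-5=15
Step 8: prey: 10+5-6=9; pred: 15+1-4=12
Step 9: prey: 9+4-4=9; pred: 12+1-3=10
Step 10: prey: 9+4-3=10; pred: 10+0-3=7
Step 11: prey: 10+5-2=13; pred: 7+0-2=5
Step 12: prey: 13+6-2=17; pred: 5+0-1=4
Max prey = 47 at step 1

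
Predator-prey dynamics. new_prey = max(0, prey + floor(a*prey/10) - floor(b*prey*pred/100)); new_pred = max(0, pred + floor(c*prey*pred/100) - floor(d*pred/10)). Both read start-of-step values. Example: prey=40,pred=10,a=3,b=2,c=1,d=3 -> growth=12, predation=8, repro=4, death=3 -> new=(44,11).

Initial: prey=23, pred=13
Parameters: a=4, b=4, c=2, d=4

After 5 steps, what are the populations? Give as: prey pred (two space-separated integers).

Step 1: prey: 23+9-11=21; pred: 13+5-5=13
Step 2: prey: 21+8-10=19; pred: 13+5-5=13
Step 3: prey: 19+7-9=17; pred: 13+4-5=12
Step 4: prey: 17+6-8=15; pred: 12+4-4=12
Step 5: prey: 15+6-7=14; pred: 12+3-4=11

Answer: 14 11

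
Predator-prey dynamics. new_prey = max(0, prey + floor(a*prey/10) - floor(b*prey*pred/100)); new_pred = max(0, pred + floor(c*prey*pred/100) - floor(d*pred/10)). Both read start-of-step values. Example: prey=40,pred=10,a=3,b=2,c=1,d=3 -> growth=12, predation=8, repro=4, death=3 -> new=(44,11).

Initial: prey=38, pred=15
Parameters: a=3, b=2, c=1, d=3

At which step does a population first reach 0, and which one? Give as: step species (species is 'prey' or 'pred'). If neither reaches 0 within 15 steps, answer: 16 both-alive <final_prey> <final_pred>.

Answer: 16 both-alive 28 9

Derivation:
Step 1: prey: 38+11-11=38; pred: 15+5-4=16
Step 2: prey: 38+11-12=37; pred: 16+6-4=18
Step 3: prey: 37+11-13=35; pred: 18+6-5=19
Step 4: prey: 35+10-13=32; pred: 19+6-5=20
Step 5: prey: 32+9-12=29; pred: 20+6-6=20
Step 6: prey: 29+8-11=26; pred: 20+5-6=19
Step 7: prey: 26+7-9=24; pred: 19+4-5=18
Step 8: prey: 24+7-8=23; pred: 18+4-5=17
Step 9: prey: 23+6-7=22; pred: 17+3-5=15
Step 10: prey: 22+6-6=22; pred: 15+3-4=14
Step 11: prey: 22+6-6=22; pred: 14+3-4=13
Step 12: prey: 22+6-5=23; pred: 13+2-3=12
Step 13: prey: 23+6-5=24; pred: 12+2-3=11
Step 14: prey: 24+7-5=26; pred: 11+2-3=10
Step 15: prey: 26+7-5=28; pred: 10+2-3=9
No extinction within 15 steps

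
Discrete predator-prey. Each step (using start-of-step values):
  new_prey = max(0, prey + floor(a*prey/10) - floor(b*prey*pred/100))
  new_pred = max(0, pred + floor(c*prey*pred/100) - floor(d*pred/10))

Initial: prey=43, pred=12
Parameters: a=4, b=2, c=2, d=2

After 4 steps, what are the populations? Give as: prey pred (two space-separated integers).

Step 1: prey: 43+17-10=50; pred: 12+10-2=20
Step 2: prey: 50+20-20=50; pred: 20+20-4=36
Step 3: prey: 50+20-36=34; pred: 36+36-7=65
Step 4: prey: 34+13-44=3; pred: 65+44-13=96

Answer: 3 96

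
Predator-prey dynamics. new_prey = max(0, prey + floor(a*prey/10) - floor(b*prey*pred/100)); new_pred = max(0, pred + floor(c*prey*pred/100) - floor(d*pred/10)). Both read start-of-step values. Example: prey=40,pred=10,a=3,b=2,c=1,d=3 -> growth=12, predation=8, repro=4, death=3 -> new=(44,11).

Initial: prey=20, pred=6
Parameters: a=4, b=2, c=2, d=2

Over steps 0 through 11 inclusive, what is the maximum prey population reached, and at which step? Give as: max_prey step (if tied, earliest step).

Step 1: prey: 20+8-2=26; pred: 6+2-1=7
Step 2: prey: 26+10-3=33; pred: 7+3-1=9
Step 3: prey: 33+13-5=41; pred: 9+5-1=13
Step 4: prey: 41+16-10=47; pred: 13+10-2=21
Step 5: prey: 47+18-19=46; pred: 21+19-4=36
Step 6: prey: 46+18-33=31; pred: 36+33-7=62
Step 7: prey: 31+12-38=5; pred: 62+38-12=88
Step 8: prey: 5+2-8=0; pred: 88+8-17=79
Step 9: prey: 0+0-0=0; pred: 79+0-15=64
Step 10: prey: 0+0-0=0; pred: 64+0-12=52
Step 11: prey: 0+0-0=0; pred: 52+0-10=42
Max prey = 47 at step 4

Answer: 47 4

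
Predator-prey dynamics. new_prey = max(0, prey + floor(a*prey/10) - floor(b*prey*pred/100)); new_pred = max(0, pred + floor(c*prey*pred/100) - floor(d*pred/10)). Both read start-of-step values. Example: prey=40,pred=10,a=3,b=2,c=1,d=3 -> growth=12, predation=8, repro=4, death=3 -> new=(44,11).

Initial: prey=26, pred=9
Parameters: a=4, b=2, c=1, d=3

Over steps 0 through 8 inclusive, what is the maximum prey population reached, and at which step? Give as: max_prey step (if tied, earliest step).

Step 1: prey: 26+10-4=32; pred: 9+2-2=9
Step 2: prey: 32+12-5=39; pred: 9+2-2=9
Step 3: prey: 39+15-7=47; pred: 9+3-2=10
Step 4: prey: 47+18-9=56; pred: 10+4-3=11
Step 5: prey: 56+22-12=66; pred: 11+6-3=14
Step 6: prey: 66+26-18=74; pred: 14+9-4=19
Step 7: prey: 74+29-28=75; pred: 19+14-5=28
Step 8: prey: 75+30-42=63; pred: 28+21-8=41
Max prey = 75 at step 7

Answer: 75 7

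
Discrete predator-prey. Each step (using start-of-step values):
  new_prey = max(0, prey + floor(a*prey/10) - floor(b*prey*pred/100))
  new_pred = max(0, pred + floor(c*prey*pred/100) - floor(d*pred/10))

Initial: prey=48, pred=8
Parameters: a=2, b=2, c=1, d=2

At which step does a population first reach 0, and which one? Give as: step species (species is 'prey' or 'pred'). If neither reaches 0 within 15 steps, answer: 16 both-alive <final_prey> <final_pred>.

Step 1: prey: 48+9-7=50; pred: 8+3-1=10
Step 2: prey: 50+10-10=50; pred: 10+5-2=13
Step 3: prey: 50+10-13=47; pred: 13+6-2=17
Step 4: prey: 47+9-15=41; pred: 17+7-3=21
Step 5: prey: 41+8-17=32; pred: 21+8-4=25
Step 6: prey: 32+6-16=22; pred: 25+8-5=28
Step 7: prey: 22+4-12=14; pred: 28+6-5=29
Step 8: prey: 14+2-8=8; pred: 29+4-5=28
Step 9: prey: 8+1-4=5; pred: 28+2-5=25
Step 10: prey: 5+1-2=4; pred: 25+1-5=21
Step 11: prey: 4+0-1=3; pred: 21+0-4=17
Step 12: prey: 3+0-1=2; pred: 17+0-3=14
Step 13: prey: 2+0-0=2; pred: 14+0-2=12
Step 14: prey: 2+0-0=2; pred: 12+0-2=10
Step 15: prey: 2+0-0=2; pred: 10+0-2=8
No extinction within 15 steps

Answer: 16 both-alive 2 8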